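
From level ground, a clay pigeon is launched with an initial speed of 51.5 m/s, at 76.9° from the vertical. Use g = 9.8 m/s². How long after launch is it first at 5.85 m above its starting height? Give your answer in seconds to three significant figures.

0.717 s

Resolve: vₓ = 51.50 sin 76.9° = 50.16 m/s and v_y0 = 51.50 cos 76.9° = 11.67 m/s.
Require v_y0 t − ½ g t² = 5.85, i.e. 4.900 t² − 11.67 t + 5.85 = 0.
Quadratic formula: t = (11.67 ± √21.588) / 9.80 = (11.67 ± 4.646) / 9.80 → t = 0.7170 s or 1.665 s.
The first (ascending) time is 0.7170 s.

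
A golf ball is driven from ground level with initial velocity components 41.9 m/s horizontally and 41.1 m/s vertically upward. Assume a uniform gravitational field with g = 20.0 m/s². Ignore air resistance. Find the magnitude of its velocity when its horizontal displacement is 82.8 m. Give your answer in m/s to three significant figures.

x = vₓ t ⇒ t = 82.8/41.90 = 1.976 s.
Vertical velocity there: v_y = v_y0 − g t = 41.10 − 20.0 × 1.976 = 1.577 m/s.
Speed: √(vₓ² + v_y²) = √(41.90² + 1.577²) = 41.93 m/s.

41.9 m/s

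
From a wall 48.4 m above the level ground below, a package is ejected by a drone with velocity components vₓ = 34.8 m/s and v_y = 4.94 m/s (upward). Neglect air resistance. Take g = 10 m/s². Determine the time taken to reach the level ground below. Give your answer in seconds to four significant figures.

The projectile lands when y = 48.4 + (4.940) t − ½·10.0·t² = 0. Positive root: t = (4.940 + √(4.940² + 2·10.0·48.4)) / 10.0 = (4.940 + 31.50) / 10.0 = 3.644 s.

3.644 s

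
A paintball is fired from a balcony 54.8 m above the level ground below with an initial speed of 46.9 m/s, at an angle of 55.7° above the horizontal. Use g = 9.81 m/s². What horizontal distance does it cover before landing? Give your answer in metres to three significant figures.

241 m

Resolve: vₓ = 46.90 cos 55.7° = 26.43 m/s and v_y0 = 46.90 sin 55.7° = 38.74 m/s.
Vertical motion (up positive, ground at y = 0): 4.905 t² − (38.74) t − 54.8 = 0, so t = (38.74 + √(38.74² + 2·9.81·54.8)) / 9.81 = (38.74 + 50.76) / 9.81 = 9.123 s.
Horizontal distance: R = vₓ t = 26.43 × 9.123 = 241.1 m.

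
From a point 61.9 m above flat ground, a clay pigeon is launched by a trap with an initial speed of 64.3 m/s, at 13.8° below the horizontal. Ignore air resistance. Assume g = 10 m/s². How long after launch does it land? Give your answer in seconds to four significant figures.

Horizontal component vₓ = 64.30 cos 13.8° = 62.44 m/s; vertical v_y0 = −15.34 m/s (downward).
Vertical motion (up positive, ground at y = 0): 5.000 t² − (−15.34) t − 61.9 = 0, so t = (−15.34 + √(15.34² + 2·10.0·61.9)) / 10.0 = (−15.34 + 38.38) / 10.0 = 2.305 s.

2.305 s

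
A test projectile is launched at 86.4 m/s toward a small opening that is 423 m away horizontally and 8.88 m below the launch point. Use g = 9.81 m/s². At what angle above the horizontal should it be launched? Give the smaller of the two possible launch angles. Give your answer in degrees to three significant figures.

15.6°

Trajectory: y = x tanθ − g x² (1 + tan²θ)/(2v₀²). With x = 423, y = −8.88, v₀ = 86.4, g = 9.81:
117.6 tan²θ − 423 tanθ + (108.7) = 0.
tanθ = [423 ± √(423² − 4 × 117.6 × (108.7))] / (2 × 117.6) = (423 ± 357.5) / 235.1, giving tanθ = 0.2785 or 3.319.
θ = 15.56° or 73.23°; the smaller is 15.56°.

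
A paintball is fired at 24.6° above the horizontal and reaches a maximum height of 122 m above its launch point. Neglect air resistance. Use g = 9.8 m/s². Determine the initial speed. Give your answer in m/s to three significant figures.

At the peak v_y = 0, so v_y0 = √(2gH) = √(2 × 9.80 × 122) = 48.90 m/s.
v_y0 = v₀ sin θ ⇒ v₀ = 48.90 / sin 24.6° = 117.5 m/s.

117 m/s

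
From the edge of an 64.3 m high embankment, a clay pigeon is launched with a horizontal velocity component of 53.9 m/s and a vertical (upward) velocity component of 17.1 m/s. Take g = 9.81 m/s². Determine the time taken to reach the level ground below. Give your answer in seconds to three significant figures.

The projectile lands when y = 64.3 + (17.10) t − ½·9.81·t² = 0. Positive root: t = (17.10 + √(17.10² + 2·9.81·64.3)) / 9.81 = (17.10 + 39.42) / 9.81 = 5.762 s.

5.76 s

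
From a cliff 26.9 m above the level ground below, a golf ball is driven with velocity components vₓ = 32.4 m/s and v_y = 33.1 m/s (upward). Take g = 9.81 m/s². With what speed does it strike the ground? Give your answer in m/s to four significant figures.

51.70 m/s

The projectile lands when y = 26.9 + (33.10) t − ½·9.81·t² = 0. Positive root: t = (33.10 + √(33.10² + 2·9.81·26.9)) / 9.81 = (33.10 + 40.29) / 9.81 = 7.481 s.
Vertical velocity at impact: v_y = v_y0 − g t = 33.10 − 9.81 × 7.481 = −40.29 m/s.
Speed: |v| = √(vₓ² + v_y²) = √(32.40² + 40.29²) = 51.70 m/s.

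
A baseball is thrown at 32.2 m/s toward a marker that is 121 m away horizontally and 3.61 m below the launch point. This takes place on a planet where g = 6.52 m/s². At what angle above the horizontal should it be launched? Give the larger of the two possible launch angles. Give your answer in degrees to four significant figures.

65.67°

Trajectory: y = x tanθ − g x² (1 + tan²θ)/(2v₀²). With x = 121, y = −3.61, v₀ = 32.2, g = 6.52:
46.03 tan²θ − 121 tanθ + (42.42) = 0.
tanθ = [121 ± √(121² − 4 × 46.03 × (42.42))] / (2 × 46.03) = (121 ± 82.64) / 92.07, giving tanθ = 0.4167 or 2.212.
θ = 22.62° or 65.67°; the larger is 65.67°.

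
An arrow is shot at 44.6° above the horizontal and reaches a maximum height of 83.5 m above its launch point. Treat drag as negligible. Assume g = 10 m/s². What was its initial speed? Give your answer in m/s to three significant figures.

At the peak v_y = 0, so v_y0 = √(2gH) = √(2 × 10.0 × 83.5) = 40.87 m/s.
v_y0 = v₀ sin θ ⇒ v₀ = 40.87 / sin 44.6° = 58.20 m/s.

58.2 m/s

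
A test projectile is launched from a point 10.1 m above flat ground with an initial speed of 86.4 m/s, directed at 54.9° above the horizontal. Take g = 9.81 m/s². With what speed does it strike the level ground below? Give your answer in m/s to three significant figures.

vₓ = 86.40 cos 54.9° = 49.68 m/s; v_y0 = 86.40 sin 54.9° = 70.69 m/s.
With up positive and y = 0 at the ground: y(t) = 10.1 + (70.69) t − 4.905 t². Setting y = 0 and taking the positive root: t = [70.69 + √(70.69² + 2·9.81·10.1)] / 9.81 = (70.69 + 72.08) / 9.81 = 14.55 s.
Vertical velocity at impact: v_y = v_y0 − g t = 70.69 − 9.81 × 14.55 = −72.08 m/s.
Speed: |v| = √(vₓ² + v_y²) = √(49.68² + 72.08²) = 87.54 m/s.

87.5 m/s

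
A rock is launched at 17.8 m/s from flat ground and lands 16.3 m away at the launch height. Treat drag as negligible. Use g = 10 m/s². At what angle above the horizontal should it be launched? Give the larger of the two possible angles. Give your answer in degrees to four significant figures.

R = v₀² sin 2θ / g gives sin 2θ = gR/v₀² = 10.0·16.3/17.8² = 0.5145.
2θ = 30.96° or 180° − 30.96° = 149.0°, so θ = 15.48° or 74.52°.
The larger angle is 74.52°.

74.52°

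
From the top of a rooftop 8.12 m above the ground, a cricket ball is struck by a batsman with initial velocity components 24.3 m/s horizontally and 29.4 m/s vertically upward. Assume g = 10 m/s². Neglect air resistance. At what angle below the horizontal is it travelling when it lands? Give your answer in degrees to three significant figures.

52.8°

The projectile lands when y = 8.12 + (29.40) t − ½·10.0·t² = 0. Positive root: t = (29.40 + √(29.40² + 2·10.0·8.12)) / 10.0 = (29.40 + 32.04) / 10.0 = 6.144 s.
At impact: v_y = v_y0 − g t = −32.04 m/s; vₓ = 24.30 m/s.
Angle below horizontal: arctan(|v_y|/vₓ) = arctan(32.04/24.30) = 52.83°.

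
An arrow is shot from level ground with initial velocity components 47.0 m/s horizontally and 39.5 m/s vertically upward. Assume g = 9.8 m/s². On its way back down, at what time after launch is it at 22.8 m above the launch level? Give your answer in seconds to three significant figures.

Require v_y0 t − ½ g t² = 22.8, i.e. 4.900 t² − 39.50 t + 22.8 = 0.
Quadratic formula: t = (39.50 ± √1113.4) / 9.80 = (39.50 ± 33.37) / 9.80 → t = 0.6258 s or 7.435 s.
The descending-branch root is 7.435 s.

7.44 s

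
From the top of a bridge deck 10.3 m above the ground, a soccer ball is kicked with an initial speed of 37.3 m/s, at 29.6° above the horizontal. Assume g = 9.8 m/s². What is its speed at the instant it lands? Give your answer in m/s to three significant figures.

39.9 m/s

Components: vₓ = 37.30 cos 29.6° = 32.43 m/s, v_y0 = 37.30 sin 29.6° = 18.42 m/s.
Vertical motion (up positive, ground at y = 0): 4.900 t² − (18.42) t − 10.3 = 0, so t = (18.42 + √(18.42² + 2·9.80·10.3)) / 9.80 = (18.42 + 23.27) / 9.80 = 4.254 s.
Vertical velocity at impact: v_y = v_y0 − g t = 18.42 − 9.80 × 4.254 = −23.27 m/s.
Speed: |v| = √(vₓ² + v_y²) = √(32.43² + 23.27²) = 39.91 m/s.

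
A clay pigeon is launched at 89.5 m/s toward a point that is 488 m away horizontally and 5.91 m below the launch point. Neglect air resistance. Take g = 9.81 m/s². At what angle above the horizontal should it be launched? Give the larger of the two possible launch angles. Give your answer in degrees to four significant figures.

71.73°

Trajectory: y = x tanθ − g x² (1 + tan²θ)/(2v₀²). With x = 488, y = −5.91, v₀ = 89.5, g = 9.81:
145.8 tan²θ − 488 tanθ + (139.9) = 0.
tanθ = [488 ± √(488² − 4 × 145.8 × (139.9))] / (2 × 145.8) = (488 ± 395.6) / 291.7, giving tanθ = 0.3167 or 3.030.
θ = 17.57° or 71.73°; the larger is 71.73°.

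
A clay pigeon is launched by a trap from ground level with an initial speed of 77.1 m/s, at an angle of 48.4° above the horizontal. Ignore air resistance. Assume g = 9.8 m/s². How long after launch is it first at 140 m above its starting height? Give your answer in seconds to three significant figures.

3.43 s

Horizontal component vₓ = 77.10 cos 48.4° = 51.19 m/s; vertical v_y0 = 77.10 sin 48.4° = 57.66 m/s.
Set y = v_y0 t − ½ g t² = 140: 4.900 t² − 57.66 t + 140 = 0.
t = [57.66 ± √(57.66² − 2·9.80·140)] / 9.80 = (57.66 ± 24.09) / 9.80, so t = 3.425 s or t = 8.341 s.
The first (ascending) time is 3.425 s.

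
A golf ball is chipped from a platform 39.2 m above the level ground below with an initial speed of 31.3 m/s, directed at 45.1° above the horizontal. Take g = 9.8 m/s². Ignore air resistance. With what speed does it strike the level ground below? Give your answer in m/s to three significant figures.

41.8 m/s

Resolve: vₓ = 31.30 cos 45.1° = 22.09 m/s and v_y0 = 31.30 sin 45.1° = 22.17 m/s.
Vertical motion (up positive, ground at y = 0): 4.900 t² − (22.17) t − 39.2 = 0, so t = (22.17 + √(22.17² + 2·9.80·39.2)) / 9.80 = (22.17 + 35.49) / 9.80 = 5.884 s.
Vertical velocity at impact: v_y = v_y0 − g t = 22.17 − 9.80 × 5.884 = −35.49 m/s.
Speed: |v| = √(vₓ² + v_y²) = √(22.09² + 35.49²) = 41.81 m/s.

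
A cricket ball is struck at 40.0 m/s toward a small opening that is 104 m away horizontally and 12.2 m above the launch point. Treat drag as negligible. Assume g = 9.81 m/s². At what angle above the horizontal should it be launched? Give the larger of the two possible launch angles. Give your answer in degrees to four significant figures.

Trajectory: y = x tanθ − g x² (1 + tan²θ)/(2v₀²). With x = 104, y = 12.2, v₀ = 40.0, g = 9.81:
33.16 tan²θ − 104 tanθ + (45.36) = 0.
tanθ = [104 ± √(104² − 4 × 33.16 × (45.36))] / (2 × 33.16) = (104 ± 69.28) / 66.32, giving tanθ = 0.5235 or 2.613.
θ = 27.63° or 69.06°; the larger is 69.06°.

69.06°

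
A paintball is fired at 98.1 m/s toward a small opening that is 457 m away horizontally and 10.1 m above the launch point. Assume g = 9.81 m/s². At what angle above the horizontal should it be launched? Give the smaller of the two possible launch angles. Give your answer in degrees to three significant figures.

Trajectory: y = x tanθ − g x² (1 + tan²θ)/(2v₀²). With x = 457, y = 10.1, v₀ = 98.1, g = 9.81:
106.4 tan²θ − 457 tanθ + (116.5) = 0.
tanθ = [457 ± √(457² − 4 × 106.4 × (116.5))] / (2 × 106.4) = (457 ± 399.0) / 212.9, giving tanθ = 0.2723 or 4.021.
θ = 15.23° or 76.03°; the smaller is 15.23°.

15.2°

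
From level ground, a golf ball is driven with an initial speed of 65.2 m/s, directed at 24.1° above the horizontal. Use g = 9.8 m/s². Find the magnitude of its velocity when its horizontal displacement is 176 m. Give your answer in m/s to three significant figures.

59.6 m/s

vₓ = 65.20 cos 24.1° = 59.52 m/s; v_y0 = 65.20 sin 24.1° = 26.62 m/s.
At x = 176 m, t = x/vₓ = 176/59.52 = 2.957 s.
Vertical velocity there: v_y = v_y0 − g t = 26.62 − 9.80 × 2.957 = −2.357 m/s.
Speed: √(vₓ² + v_y²) = √(59.52² + 2.357²) = 59.56 m/s.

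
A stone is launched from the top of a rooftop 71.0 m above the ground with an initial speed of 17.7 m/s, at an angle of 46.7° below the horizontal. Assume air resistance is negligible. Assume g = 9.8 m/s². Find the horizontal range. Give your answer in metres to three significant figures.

32.9 m

Components: vₓ = 17.70 cos 46.7° = 12.14 m/s, v_y0 = −12.88 m/s (downward).
Vertical motion (up positive, ground at y = 0): 4.900 t² − (−12.88) t − 71.0 = 0, so t = (−12.88 + √(12.88² + 2·9.80·71.0)) / 9.80 = (−12.88 + 39.47) / 9.80 = 2.713 s.
Horizontal distance: R = vₓ t = 12.14 × 2.713 = 32.93 m.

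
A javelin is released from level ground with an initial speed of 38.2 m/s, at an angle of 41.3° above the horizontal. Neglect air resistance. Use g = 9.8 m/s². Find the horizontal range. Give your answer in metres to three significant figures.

148 m

vₓ = 38.20 cos 41.3° = 28.70 m/s; v_y0 = 38.20 sin 41.3° = 25.21 m/s.
Flight time T = 2 v_y0 / g = 5.145 s.
Range: R = vₓ T = 28.70 × 5.145 = 147.7 m.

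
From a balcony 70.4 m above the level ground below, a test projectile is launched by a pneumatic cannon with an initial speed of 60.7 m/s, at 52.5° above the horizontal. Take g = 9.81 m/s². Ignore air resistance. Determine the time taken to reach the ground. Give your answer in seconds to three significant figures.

vₓ = 60.70 cos 52.5° = 36.95 m/s; v_y0 = 60.70 sin 52.5° = 48.16 m/s.
With up positive and y = 0 at the ground: y(t) = 70.4 + (48.16) t − 4.905 t². Setting y = 0 and taking the positive root: t = [48.16 + √(48.16² + 2·9.81·70.4)] / 9.81 = (48.16 + 60.83) / 9.81 = 11.11 s.

11.1 s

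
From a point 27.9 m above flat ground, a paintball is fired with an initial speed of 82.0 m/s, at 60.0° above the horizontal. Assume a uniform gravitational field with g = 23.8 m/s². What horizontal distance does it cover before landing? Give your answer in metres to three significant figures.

vₓ = 82.00 cos 60.0° = 41.00 m/s; v_y0 = 82.00 sin 60.0° = 71.01 m/s.
Vertical motion (up positive, ground at y = 0): 11.90 t² − (71.01) t − 27.9 = 0, so t = (71.01 + √(71.01² + 2·23.8·27.9)) / 23.8 = (71.01 + 79.82) / 23.8 = 6.338 s.
Horizontal distance: R = vₓ t = 41.00 × 6.338 = 259.8 m.

260 m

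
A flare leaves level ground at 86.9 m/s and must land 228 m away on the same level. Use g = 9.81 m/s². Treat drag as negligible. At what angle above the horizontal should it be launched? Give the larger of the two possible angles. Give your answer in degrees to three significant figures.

81.4°

R = v₀² sin 2θ / g gives sin 2θ = gR/v₀² = 9.81·228/86.9² = 0.2962.
2θ = 17.23° or 180° − 17.23° = 162.8°, so θ = 8.614° or 81.39°.
The larger angle is 81.39°.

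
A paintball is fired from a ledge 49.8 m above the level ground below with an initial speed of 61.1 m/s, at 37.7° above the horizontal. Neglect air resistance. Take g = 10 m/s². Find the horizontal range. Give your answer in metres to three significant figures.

Horizontal component vₓ = 61.10 cos 37.7° = 48.34 m/s; vertical v_y0 = 61.10 sin 37.7° = 37.36 m/s.
The projectile lands when y = 49.8 + (37.36) t − ½·10.0·t² = 0. Positive root: t = (37.36 + √(37.36² + 2·10.0·49.8)) / 10.0 = (37.36 + 48.91) / 10.0 = 8.627 s.
Horizontal distance: R = vₓ t = 48.34 × 8.627 = 417.1 m.

417 m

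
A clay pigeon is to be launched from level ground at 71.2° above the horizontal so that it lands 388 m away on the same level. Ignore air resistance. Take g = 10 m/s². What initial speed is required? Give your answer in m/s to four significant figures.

From R = (v₀² / g) sin 2θ: v₀ = √(gR / sin 2θ).
v₀ = √(10.0 × 388 / sin 142.4°) = √(3880 / 0.6101) = √6359.1 = 79.74 m/s.

79.74 m/s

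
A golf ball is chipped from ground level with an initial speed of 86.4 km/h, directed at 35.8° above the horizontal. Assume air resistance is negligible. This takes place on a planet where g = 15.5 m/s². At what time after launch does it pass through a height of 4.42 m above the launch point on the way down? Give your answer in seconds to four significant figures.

Convert: 86.4 km/h = 86.4/3.6 = 24.00 m/s.
Components: vₓ = 24.00 cos 35.8° = 19.47 m/s, v_y0 = 24.00 sin 35.8° = 14.04 m/s.
Require v_y0 t − ½ g t² = 4.42, i.e. 7.750 t² − 14.04 t + 4.42 = 0.
Quadratic formula: t = (14.04 ± √60.073) / 15.5 = (14.04 ± 7.751) / 15.5 → t = 0.4057 s or 1.406 s.
The descending-branch root is 1.406 s.

1.406 s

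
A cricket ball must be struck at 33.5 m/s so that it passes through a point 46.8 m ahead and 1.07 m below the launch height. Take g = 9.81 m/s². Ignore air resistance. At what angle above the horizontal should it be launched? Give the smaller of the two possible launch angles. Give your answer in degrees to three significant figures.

10.7°

Trajectory: y = x tanθ − g x² (1 + tan²θ)/(2v₀²). With x = 46.8, y = −1.07, v₀ = 33.5, g = 9.81:
9.573 tan²θ − 46.8 tanθ + (8.503) = 0.
tanθ = [46.8 ± √(46.8² − 4 × 9.573 × (8.503))] / (2 × 9.573) = (46.8 ± 43.18) / 19.15, giving tanθ = 0.1890 or 4.700.
θ = 10.70° or 77.99°; the smaller is 10.70°.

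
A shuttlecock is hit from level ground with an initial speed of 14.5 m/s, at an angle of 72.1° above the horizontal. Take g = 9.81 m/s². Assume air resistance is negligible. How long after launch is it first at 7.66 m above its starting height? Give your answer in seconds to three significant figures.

Horizontal component vₓ = 14.50 cos 72.1° = 4.457 m/s; vertical v_y0 = 14.50 sin 72.1° = 13.80 m/s.
Set y = v_y0 t − ½ g t² = 7.66: 4.905 t² − 13.80 t + 7.66 = 0.
t = [13.80 ± √(13.80² − 2·9.81·7.66)] / 9.81 = (13.80 ± 6.332) / 9.81, so t = 0.7610 s or t = 2.052 s.
The first (ascending) time is 0.7610 s.

0.761 s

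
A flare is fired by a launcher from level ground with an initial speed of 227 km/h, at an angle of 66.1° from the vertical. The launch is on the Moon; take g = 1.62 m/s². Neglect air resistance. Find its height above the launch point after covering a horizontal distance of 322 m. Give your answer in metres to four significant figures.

117.4 m

Convert: 227 km/h = 227/3.6 = 63.06 m/s.
Horizontal component vₓ = 63.06 sin 66.1° = 57.65 m/s; vertical v_y0 = 63.06 cos 66.1° = 25.55 m/s.
x = vₓ t ⇒ t = 322/57.65 = 5.586 s.
Height: y = v_y0 t − ½ g t² = 25.55 × 5.586 − 0.8100 × 5.586² = 142.7 − 25.27 = 117.4 m.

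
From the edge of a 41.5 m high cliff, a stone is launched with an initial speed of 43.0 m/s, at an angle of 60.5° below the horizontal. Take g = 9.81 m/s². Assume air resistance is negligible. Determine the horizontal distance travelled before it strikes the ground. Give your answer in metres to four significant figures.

20.80 m

vₓ = 43.00 cos 60.5° = 21.17 m/s; v_y0 = −37.43 m/s (downward).
The projectile lands when y = 41.5 + (−37.43) t − ½·9.81·t² = 0. Positive root: t = (−37.43 + √(37.43² + 2·9.81·41.5)) / 9.81 = (−37.43 + 47.06) / 9.81 = 0.9824 s.
Horizontal distance: R = vₓ t = 21.17 × 0.9824 = 20.80 m.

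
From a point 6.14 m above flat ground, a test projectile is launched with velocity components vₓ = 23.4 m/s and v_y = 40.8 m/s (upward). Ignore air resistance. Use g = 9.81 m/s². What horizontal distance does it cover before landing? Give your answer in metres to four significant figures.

With up positive and y = 0 at the ground: y(t) = 6.14 + (40.80) t − 4.905 t². Setting y = 0 and taking the positive root: t = [40.80 + √(40.80² + 2·9.81·6.14)] / 9.81 = (40.80 + 42.25) / 9.81 = 8.466 s.
Horizontal distance: R = vₓ t = 23.40 × 8.466 = 198.1 m.

198.1 m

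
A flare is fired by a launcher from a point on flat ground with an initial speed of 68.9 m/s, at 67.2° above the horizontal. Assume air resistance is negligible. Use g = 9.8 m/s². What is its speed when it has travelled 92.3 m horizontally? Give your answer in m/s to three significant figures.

39.9 m/s

Resolve: vₓ = 68.90 cos 67.2° = 26.70 m/s and v_y0 = 68.90 sin 67.2° = 63.52 m/s.
At x = 92.3 m, t = x/vₓ = 92.3/26.70 = 3.457 s.
Vertical velocity there: v_y = v_y0 − g t = 63.52 − 9.80 × 3.457 = 29.64 m/s.
Speed: √(vₓ² + v_y²) = √(26.70² + 29.64²) = 39.89 m/s.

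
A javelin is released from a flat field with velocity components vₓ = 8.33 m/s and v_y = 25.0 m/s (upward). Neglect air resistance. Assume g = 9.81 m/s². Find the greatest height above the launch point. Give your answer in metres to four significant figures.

At the apex v_y = 0, so H = v_y0²/(2g) = 25.00²/19.62 = 31.86 m.

31.86 m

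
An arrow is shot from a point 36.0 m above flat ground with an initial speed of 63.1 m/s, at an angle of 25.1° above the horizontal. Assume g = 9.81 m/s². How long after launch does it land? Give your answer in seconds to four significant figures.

6.574 s

Components: vₓ = 63.10 cos 25.1° = 57.14 m/s, v_y0 = 63.10 sin 25.1° = 26.77 m/s.
With up positive and y = 0 at the ground: y(t) = 36.0 + (26.77) t − 4.905 t². Setting y = 0 and taking the positive root: t = [26.77 + √(26.77² + 2·9.81·36.0)] / 9.81 = (26.77 + 37.72) / 9.81 = 6.574 s.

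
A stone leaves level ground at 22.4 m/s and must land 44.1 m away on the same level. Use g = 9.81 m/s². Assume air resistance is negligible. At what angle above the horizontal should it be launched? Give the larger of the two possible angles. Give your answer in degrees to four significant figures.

60.22°

From R = (v₀²/g) sin 2θ: sin 2θ = 9.81 × 44.1 / 501.76 = 0.8622.
2θ = 59.57° or 180° − 59.57° = 120.4°, so θ = 29.78° or 60.22°.
The larger angle is 60.22°.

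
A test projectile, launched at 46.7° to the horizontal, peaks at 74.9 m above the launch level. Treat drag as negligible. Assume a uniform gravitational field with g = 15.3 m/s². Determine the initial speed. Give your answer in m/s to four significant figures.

At the peak v_y = 0, so v_y0 = √(2gH) = √(2 × 15.3 × 74.9) = 47.87 m/s.
v_y0 = v₀ sin θ ⇒ v₀ = 47.87 / sin 46.7° = 65.78 m/s.

65.78 m/s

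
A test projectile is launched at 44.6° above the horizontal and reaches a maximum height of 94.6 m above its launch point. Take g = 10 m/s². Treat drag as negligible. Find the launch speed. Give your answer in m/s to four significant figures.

At the peak v_y = 0, so v_y0 = √(2gH) = √(2 × 10.0 × 94.6) = 43.50 m/s.
v_y0 = v₀ sin θ ⇒ v₀ = 43.50 / sin 44.6° = 61.95 m/s.

61.95 m/s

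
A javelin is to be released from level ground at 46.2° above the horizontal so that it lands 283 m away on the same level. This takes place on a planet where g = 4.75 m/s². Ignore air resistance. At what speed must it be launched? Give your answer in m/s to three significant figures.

36.7 m/s

On level ground R = v₀² sin 2θ / g ⇒ v₀ = √(gR / sin 2θ).
v₀ = √(4.75 × 283 / sin 92.40°) = √(1344 / 0.9991) = √1345.4 = 36.68 m/s.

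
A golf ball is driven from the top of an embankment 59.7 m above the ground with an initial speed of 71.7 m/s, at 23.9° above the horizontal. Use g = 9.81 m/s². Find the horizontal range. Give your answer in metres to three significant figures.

Resolve: vₓ = 71.70 cos 23.9° = 65.55 m/s and v_y0 = 71.70 sin 23.9° = 29.05 m/s.
With up positive and y = 0 at the ground: y(t) = 59.7 + (29.05) t − 4.905 t². Setting y = 0 and taking the positive root: t = [29.05 + √(29.05² + 2·9.81·59.7)] / 9.81 = (29.05 + 44.89) / 9.81 = 7.537 s.
Horizontal distance: R = vₓ t = 65.55 × 7.537 = 494.1 m.

494 m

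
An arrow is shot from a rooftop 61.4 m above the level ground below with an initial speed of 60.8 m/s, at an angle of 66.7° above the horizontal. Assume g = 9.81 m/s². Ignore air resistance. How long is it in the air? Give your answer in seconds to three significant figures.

12.4 s

Horizontal component vₓ = 60.80 cos 66.7° = 24.05 m/s; vertical v_y0 = 60.80 sin 66.7° = 55.84 m/s.
Vertical motion (up positive, ground at y = 0): 4.905 t² − (55.84) t − 61.4 = 0, so t = (55.84 + √(55.84² + 2·9.81·61.4)) / 9.81 = (55.84 + 65.75) / 9.81 = 12.39 s.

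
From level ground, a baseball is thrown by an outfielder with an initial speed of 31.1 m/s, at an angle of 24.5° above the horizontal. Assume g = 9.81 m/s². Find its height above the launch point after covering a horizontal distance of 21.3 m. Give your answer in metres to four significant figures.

6.928 m

Horizontal component vₓ = 31.10 cos 24.5° = 28.30 m/s; vertical v_y0 = 31.10 sin 24.5° = 12.90 m/s.
x = vₓ t ⇒ t = 21.3/28.30 = 0.7527 s.
Height: y = v_y0 t − ½ g t² = 12.90 × 0.7527 − 4.905 × 0.7527² = 9.707 − 2.779 = 6.928 m.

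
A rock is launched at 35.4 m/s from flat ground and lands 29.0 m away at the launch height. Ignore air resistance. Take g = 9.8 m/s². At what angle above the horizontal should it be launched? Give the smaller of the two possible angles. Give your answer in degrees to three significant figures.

Level-ground range R = v₀² sin(2θ)/g ⇒ sin(2θ) = gR/v₀² = 9.80 × 29.0 / 35.4² = 0.2268.
2θ = 13.11° or 180° − 13.11° = 166.9°, so θ = 6.554° or 83.45°.
The smaller angle is 6.554°.

6.55°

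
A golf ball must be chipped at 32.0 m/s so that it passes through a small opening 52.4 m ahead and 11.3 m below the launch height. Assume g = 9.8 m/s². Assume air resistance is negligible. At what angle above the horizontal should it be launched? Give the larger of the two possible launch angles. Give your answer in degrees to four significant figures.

Trajectory: y = x tanθ − g x² (1 + tan²θ)/(2v₀²). With x = 52.4, y = −11.3, v₀ = 32.0, g = 9.80:
13.14 tan²θ − 52.4 tanθ + (1.839) = 0.
tanθ = [52.4 ± √(52.4² − 4 × 13.14 × (1.839))] / (2 × 13.14) = (52.4 ± 51.47) / 26.28, giving tanθ = 0.03541 or 3.953.
θ = 2.028° or 75.80°; the larger is 75.80°.

75.80°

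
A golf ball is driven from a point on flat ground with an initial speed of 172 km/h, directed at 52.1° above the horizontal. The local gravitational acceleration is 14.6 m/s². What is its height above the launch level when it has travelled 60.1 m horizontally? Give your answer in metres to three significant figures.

46.6 m

Convert: 172 km/h = 172/3.6 = 47.78 m/s.
vₓ = 47.78 cos 52.1° = 29.35 m/s; v_y0 = 47.78 sin 52.1° = 37.70 m/s.
x = vₓ t ⇒ t = 60.1/29.35 = 2.048 s.
Height: y = v_y0 t − ½ g t² = 37.70 × 2.048 − 7.300 × 2.048² = 77.20 − 30.61 = 46.59 m.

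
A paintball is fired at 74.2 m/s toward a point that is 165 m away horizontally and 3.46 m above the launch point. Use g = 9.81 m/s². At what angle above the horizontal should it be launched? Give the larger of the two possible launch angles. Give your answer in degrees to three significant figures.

Trajectory: y = x tanθ − g x² (1 + tan²θ)/(2v₀²). With x = 165, y = 3.46, v₀ = 74.2, g = 9.81:
24.25 tan²θ − 165 tanθ + (27.71) = 0.
tanθ = [165 ± √(165² − 4 × 24.25 × (27.71))] / (2 × 24.25) = (165 ± 156.6) / 48.51, giving tanθ = 0.1723 or 6.630.
θ = 9.778° or 81.42°; the larger is 81.42°.

81.4°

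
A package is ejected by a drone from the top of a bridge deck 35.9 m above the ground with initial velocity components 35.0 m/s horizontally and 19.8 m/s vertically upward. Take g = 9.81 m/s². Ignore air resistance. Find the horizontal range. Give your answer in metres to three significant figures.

189 m

With up positive and y = 0 at the ground: y(t) = 35.9 + (19.80) t − 4.905 t². Setting y = 0 and taking the positive root: t = [19.80 + √(19.80² + 2·9.81·35.9)] / 9.81 = (19.80 + 33.11) / 9.81 = 5.394 s.
Horizontal distance: R = vₓ t = 35.00 × 5.394 = 188.8 m.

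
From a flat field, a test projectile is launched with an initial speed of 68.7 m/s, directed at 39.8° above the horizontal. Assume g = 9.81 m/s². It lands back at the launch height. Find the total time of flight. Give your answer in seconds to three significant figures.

8.97 s

vₓ = 68.70 cos 39.8° = 52.78 m/s; v_y0 = 68.70 sin 39.8° = 43.98 m/s.
Time of flight on level ground: T = 2 v_y0 / g = 2 × 43.98 / 9.81 = 8.965 s.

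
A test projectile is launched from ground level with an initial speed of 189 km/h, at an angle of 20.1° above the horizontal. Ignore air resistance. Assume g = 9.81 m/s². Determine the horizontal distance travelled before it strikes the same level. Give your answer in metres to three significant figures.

Convert: 189 km/h = 189/3.6 = 52.50 m/s.
Components: vₓ = 52.50 cos 20.1° = 49.30 m/s, v_y0 = 52.50 sin 20.1° = 18.04 m/s.
Time aloft: T = 2 v_y0 / g = 2 × 18.04 / 9.81 = 3.678 s.
Horizontal distance R = vₓ T = 49.30 × 3.678 = 181.3 m.

181 m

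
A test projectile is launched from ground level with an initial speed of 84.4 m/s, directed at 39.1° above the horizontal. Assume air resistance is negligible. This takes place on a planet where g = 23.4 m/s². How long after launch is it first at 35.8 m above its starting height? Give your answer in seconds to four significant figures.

0.8206 s

Resolve: vₓ = 84.40 cos 39.1° = 65.50 m/s and v_y0 = 84.40 sin 39.1° = 53.23 m/s.
Set y = v_y0 t − ½ g t² = 35.8: 11.70 t² − 53.23 t + 35.8 = 0.
t = [53.23 ± √(53.23² − 2·23.4·35.8)] / 23.4 = (53.23 ± 34.03) / 23.4, so t = 0.8206 s or t = 3.729 s.
The first (ascending) time is 0.8206 s.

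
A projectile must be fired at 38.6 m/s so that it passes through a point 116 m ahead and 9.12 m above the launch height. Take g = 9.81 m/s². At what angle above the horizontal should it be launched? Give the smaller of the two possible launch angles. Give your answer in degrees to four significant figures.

30.81°

Trajectory: y = x tanθ − g x² (1 + tan²θ)/(2v₀²). With x = 116, y = 9.12, v₀ = 38.6, g = 9.81:
44.30 tan²θ − 116 tanθ + (53.42) = 0.
tanθ = [116 ± √(116² − 4 × 44.30 × (53.42))] / (2 × 44.30) = (116 ± 63.17) / 88.60, giving tanθ = 0.5963 or 2.022.
θ = 30.81° or 63.69°; the smaller is 30.81°.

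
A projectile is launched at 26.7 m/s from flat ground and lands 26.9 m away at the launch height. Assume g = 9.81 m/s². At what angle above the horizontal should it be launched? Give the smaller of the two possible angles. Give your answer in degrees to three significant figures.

From R = (v₀²/g) sin 2θ: sin 2θ = 9.81 × 26.9 / 712.89 = 0.3702.
2θ = 21.73° or 180° − 21.73° = 158.3°, so θ = 10.86° or 79.14°.
The smaller angle is 10.86°.

10.9°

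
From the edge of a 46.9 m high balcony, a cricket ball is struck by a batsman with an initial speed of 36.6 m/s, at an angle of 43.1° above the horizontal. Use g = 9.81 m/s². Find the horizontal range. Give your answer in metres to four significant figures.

Resolve: vₓ = 36.60 cos 43.1° = 26.72 m/s and v_y0 = 36.60 sin 43.1° = 25.01 m/s.
The projectile lands when y = 46.9 + (25.01) t − ½·9.81·t² = 0. Positive root: t = (25.01 + √(25.01² + 2·9.81·46.9)) / 9.81 = (25.01 + 39.31) / 9.81 = 6.557 s.
Horizontal distance: R = vₓ t = 26.72 × 6.557 = 175.2 m.

175.2 m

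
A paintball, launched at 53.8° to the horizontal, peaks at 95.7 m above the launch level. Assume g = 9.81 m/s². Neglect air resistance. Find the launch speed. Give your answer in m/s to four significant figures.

53.70 m/s

At the peak v_y = 0, so v_y0 = √(2gH) = √(2 × 9.81 × 95.7) = 43.33 m/s.
v_y0 = v₀ sin θ ⇒ v₀ = 43.33 / sin 53.8° = 53.70 m/s.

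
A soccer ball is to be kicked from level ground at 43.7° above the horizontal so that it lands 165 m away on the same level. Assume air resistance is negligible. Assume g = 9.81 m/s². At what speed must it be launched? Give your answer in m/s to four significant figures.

40.25 m/s

On level ground R = v₀² sin 2θ / g ⇒ v₀ = √(gR / sin 2θ).
v₀ = √(9.81 × 165 / sin 87.40°) = √(1619 / 0.9990) = √1620.3 = 40.25 m/s.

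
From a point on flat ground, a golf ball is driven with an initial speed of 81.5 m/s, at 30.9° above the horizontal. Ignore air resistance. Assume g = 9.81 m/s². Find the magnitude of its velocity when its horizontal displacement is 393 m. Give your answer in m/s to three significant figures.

Resolve: vₓ = 81.50 cos 30.9° = 69.93 m/s and v_y0 = 81.50 sin 30.9° = 41.85 m/s.
Time to reach x = 393 m: t = x/vₓ = 393/69.93 = 5.620 s.
Vertical velocity there: v_y = v_y0 − g t = 41.85 − 9.81 × 5.620 = −13.28 m/s.
Speed: √(vₓ² + v_y²) = √(69.93² + 13.28²) = 71.18 m/s.

71.2 m/s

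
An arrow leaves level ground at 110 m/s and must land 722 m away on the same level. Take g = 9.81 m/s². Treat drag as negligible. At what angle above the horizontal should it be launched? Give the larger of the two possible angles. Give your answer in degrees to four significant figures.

Level-ground range R = v₀² sin(2θ)/g ⇒ sin(2θ) = gR/v₀² = 9.81 × 722 / 110² = 0.5854.
2θ = 35.83° or 180° − 35.83° = 144.2°, so θ = 17.91° or 72.09°.
The larger angle is 72.09°.

72.09°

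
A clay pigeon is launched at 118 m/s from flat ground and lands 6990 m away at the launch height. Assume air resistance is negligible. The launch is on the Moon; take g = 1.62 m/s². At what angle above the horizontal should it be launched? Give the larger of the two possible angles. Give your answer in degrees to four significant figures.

Level-ground range R = v₀² sin(2θ)/g ⇒ sin(2θ) = gR/v₀² = 1.62 × 6990 / 118² = 0.8133.
2θ = 54.42° or 180° − 54.42° = 125.6°, so θ = 27.21° or 62.79°.
The larger angle is 62.79°.

62.79°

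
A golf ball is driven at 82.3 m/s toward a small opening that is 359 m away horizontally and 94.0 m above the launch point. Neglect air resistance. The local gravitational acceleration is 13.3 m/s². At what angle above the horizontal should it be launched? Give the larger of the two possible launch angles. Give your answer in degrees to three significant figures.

Trajectory: y = x tanθ − g x² (1 + tan²θ)/(2v₀²). With x = 359, y = 94.0, v₀ = 82.3, g = 13.3:
126.5 tan²θ − 359 tanθ + (220.5) = 0.
tanθ = [359 ± √(359² − 4 × 126.5 × (220.5))] / (2 × 126.5) = (359 ± 131.4) / 253.1, giving tanθ = 0.8995 or 1.938.
θ = 41.97° or 62.70°; the larger is 62.70°.

62.7°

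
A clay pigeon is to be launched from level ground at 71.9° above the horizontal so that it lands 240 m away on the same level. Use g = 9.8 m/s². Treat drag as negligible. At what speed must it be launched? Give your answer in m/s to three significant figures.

From R = (v₀² / g) sin 2θ: v₀ = √(gR / sin 2θ).
v₀ = √(9.80 × 240 / sin 143.8°) = √(2352 / 0.5906) = √3982.4 = 63.11 m/s.

63.1 m/s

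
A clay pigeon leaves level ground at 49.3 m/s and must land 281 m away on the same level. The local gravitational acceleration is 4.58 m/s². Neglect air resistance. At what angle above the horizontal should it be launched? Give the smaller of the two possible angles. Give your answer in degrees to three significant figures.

16.0°

From R = (v₀²/g) sin 2θ: sin 2θ = 4.58 × 281 / 2430.5 = 0.5295.
2θ = 31.97° or 180° − 31.97° = 148.0°, so θ = 15.99° or 74.01°.
The smaller angle is 15.99°.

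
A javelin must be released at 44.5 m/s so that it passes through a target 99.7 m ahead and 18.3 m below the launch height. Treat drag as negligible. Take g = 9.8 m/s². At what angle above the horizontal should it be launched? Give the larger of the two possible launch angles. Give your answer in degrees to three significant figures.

75.9°

Trajectory: y = x tanθ − g x² (1 + tan²θ)/(2v₀²). With x = 99.7, y = −18.3, v₀ = 44.5, g = 9.80:
24.60 tan²θ − 99.7 tanθ + (6.296) = 0.
tanθ = [99.7 ± √(99.7² − 4 × 24.60 × (6.296))] / (2 × 24.60) = (99.7 ± 96.54) / 49.19, giving tanθ = 0.06417 or 3.989.
θ = 3.671° or 75.93°; the larger is 75.93°.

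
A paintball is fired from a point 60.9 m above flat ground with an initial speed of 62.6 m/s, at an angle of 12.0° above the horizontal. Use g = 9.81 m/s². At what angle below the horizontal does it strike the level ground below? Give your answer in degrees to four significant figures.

31.10°

Resolve: vₓ = 62.60 cos 12.0° = 61.23 m/s and v_y0 = 62.60 sin 12.0° = 13.02 m/s.
With up positive and y = 0 at the ground: y(t) = 60.9 + (13.02) t − 4.905 t². Setting y = 0 and taking the positive root: t = [13.02 + √(13.02² + 2·9.81·60.9)] / 9.81 = (13.02 + 36.94) / 9.81 = 5.092 s.
At impact: v_y = v_y0 − g t = −36.94 m/s; vₓ = 61.23 m/s.
Angle below horizontal: arctan(|v_y|/vₓ) = arctan(36.94/61.23) = 31.10°.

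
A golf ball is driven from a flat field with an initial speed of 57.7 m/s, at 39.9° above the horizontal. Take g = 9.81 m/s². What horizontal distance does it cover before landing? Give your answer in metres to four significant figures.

Horizontal component vₓ = 57.70 cos 39.9° = 44.27 m/s; vertical v_y0 = 57.70 sin 39.9° = 37.01 m/s.
Time aloft: T = 2 v_y0 / g = 2 × 37.01 / 9.81 = 7.546 s.
Range: R = vₓ T = 44.27 × 7.546 = 334.0 m.

334.0 m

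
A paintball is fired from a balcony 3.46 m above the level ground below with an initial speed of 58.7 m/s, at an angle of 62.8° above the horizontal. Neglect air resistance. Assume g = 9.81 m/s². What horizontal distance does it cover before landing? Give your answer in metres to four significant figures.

Resolve: vₓ = 58.70 cos 62.8° = 26.83 m/s and v_y0 = 58.70 sin 62.8° = 52.21 m/s.
The projectile lands when y = 3.46 + (52.21) t − ½·9.81·t² = 0. Positive root: t = (52.21 + √(52.21² + 2·9.81·3.46)) / 9.81 = (52.21 + 52.85) / 9.81 = 10.71 s.
Horizontal distance: R = vₓ t = 26.83 × 10.71 = 287.4 m.

287.4 m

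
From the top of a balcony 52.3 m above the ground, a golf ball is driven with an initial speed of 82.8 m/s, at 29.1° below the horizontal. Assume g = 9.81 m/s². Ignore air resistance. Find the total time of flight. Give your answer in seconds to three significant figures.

1.14 s

Resolve: vₓ = 82.80 cos 29.1° = 72.35 m/s and v_y0 = −40.27 m/s (downward).
The projectile lands when y = 52.3 + (−40.27) t − ½·9.81·t² = 0. Positive root: t = (−40.27 + √(40.27² + 2·9.81·52.3)) / 9.81 = (−40.27 + 51.46) / 9.81 = 1.140 s.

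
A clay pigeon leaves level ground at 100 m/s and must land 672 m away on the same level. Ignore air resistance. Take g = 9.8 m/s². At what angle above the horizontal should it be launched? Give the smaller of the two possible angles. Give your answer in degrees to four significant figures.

From R = (v₀²/g) sin 2θ: sin 2θ = 9.80 × 672 / 10000 = 0.6586.
2θ = 41.19° or 180° − 41.19° = 138.8°, so θ = 20.60° or 69.40°.
The smaller angle is 20.60°.

20.60°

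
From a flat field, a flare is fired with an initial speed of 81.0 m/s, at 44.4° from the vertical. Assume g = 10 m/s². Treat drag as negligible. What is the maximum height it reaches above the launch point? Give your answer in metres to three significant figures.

167 m

Components: vₓ = 81.00 sin 44.4° = 56.67 m/s, v_y0 = 81.00 cos 44.4° = 57.87 m/s.
At the apex v_y = 0, so H = v_y0²/(2g) = 57.87²/20.00 = 167.5 m.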